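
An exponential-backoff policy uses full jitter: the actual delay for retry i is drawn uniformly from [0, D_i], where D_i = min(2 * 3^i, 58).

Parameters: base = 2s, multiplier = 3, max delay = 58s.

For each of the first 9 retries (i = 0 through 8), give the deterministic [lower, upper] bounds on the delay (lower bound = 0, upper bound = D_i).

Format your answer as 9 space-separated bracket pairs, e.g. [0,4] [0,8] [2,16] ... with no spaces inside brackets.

Answer: [0,2] [0,6] [0,18] [0,54] [0,58] [0,58] [0,58] [0,58] [0,58]

Derivation:
Computing bounds per retry:
  i=0: D_i=min(2*3^0,58)=2, bounds=[0,2]
  i=1: D_i=min(2*3^1,58)=6, bounds=[0,6]
  i=2: D_i=min(2*3^2,58)=18, bounds=[0,18]
  i=3: D_i=min(2*3^3,58)=54, bounds=[0,54]
  i=4: D_i=min(2*3^4,58)=58, bounds=[0,58]
  i=5: D_i=min(2*3^5,58)=58, bounds=[0,58]
  i=6: D_i=min(2*3^6,58)=58, bounds=[0,58]
  i=7: D_i=min(2*3^7,58)=58, bounds=[0,58]
  i=8: D_i=min(2*3^8,58)=58, bounds=[0,58]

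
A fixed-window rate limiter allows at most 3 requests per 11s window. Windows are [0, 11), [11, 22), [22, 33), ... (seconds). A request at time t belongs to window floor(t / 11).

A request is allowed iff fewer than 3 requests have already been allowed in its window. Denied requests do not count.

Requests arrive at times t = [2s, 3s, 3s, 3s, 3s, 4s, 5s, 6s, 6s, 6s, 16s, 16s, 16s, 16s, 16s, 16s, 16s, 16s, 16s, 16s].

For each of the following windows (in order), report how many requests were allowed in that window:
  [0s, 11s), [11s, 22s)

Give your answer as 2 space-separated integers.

Answer: 3 3

Derivation:
Processing requests:
  req#1 t=2s (window 0): ALLOW
  req#2 t=3s (window 0): ALLOW
  req#3 t=3s (window 0): ALLOW
  req#4 t=3s (window 0): DENY
  req#5 t=3s (window 0): DENY
  req#6 t=4s (window 0): DENY
  req#7 t=5s (window 0): DENY
  req#8 t=6s (window 0): DENY
  req#9 t=6s (window 0): DENY
  req#10 t=6s (window 0): DENY
  req#11 t=16s (window 1): ALLOW
  req#12 t=16s (window 1): ALLOW
  req#13 t=16s (window 1): ALLOW
  req#14 t=16s (window 1): DENY
  req#15 t=16s (window 1): DENY
  req#16 t=16s (window 1): DENY
  req#17 t=16s (window 1): DENY
  req#18 t=16s (window 1): DENY
  req#19 t=16s (window 1): DENY
  req#20 t=16s (window 1): DENY

Allowed counts by window: 3 3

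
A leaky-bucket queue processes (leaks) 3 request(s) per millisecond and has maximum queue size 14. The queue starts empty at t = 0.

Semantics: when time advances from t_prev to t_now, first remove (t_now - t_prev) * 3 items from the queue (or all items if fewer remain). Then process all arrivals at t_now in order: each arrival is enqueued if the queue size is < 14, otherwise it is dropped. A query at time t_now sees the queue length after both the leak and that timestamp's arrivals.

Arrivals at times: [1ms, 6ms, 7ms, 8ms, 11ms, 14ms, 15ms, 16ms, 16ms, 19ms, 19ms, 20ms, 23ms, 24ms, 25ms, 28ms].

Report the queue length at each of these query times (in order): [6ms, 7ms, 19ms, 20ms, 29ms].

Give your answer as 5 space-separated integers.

Queue lengths at query times:
  query t=6ms: backlog = 1
  query t=7ms: backlog = 1
  query t=19ms: backlog = 2
  query t=20ms: backlog = 1
  query t=29ms: backlog = 0

Answer: 1 1 2 1 0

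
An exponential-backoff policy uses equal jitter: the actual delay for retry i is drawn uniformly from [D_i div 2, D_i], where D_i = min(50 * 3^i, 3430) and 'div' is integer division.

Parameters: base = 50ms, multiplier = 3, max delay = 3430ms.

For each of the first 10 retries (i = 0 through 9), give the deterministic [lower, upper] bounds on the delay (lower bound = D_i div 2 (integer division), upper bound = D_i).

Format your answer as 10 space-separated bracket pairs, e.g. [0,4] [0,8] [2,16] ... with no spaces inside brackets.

Computing bounds per retry:
  i=0: D_i=min(50*3^0,3430)=50, bounds=[25,50]
  i=1: D_i=min(50*3^1,3430)=150, bounds=[75,150]
  i=2: D_i=min(50*3^2,3430)=450, bounds=[225,450]
  i=3: D_i=min(50*3^3,3430)=1350, bounds=[675,1350]
  i=4: D_i=min(50*3^4,3430)=3430, bounds=[1715,3430]
  i=5: D_i=min(50*3^5,3430)=3430, bounds=[1715,3430]
  i=6: D_i=min(50*3^6,3430)=3430, bounds=[1715,3430]
  i=7: D_i=min(50*3^7,3430)=3430, bounds=[1715,3430]
  i=8: D_i=min(50*3^8,3430)=3430, bounds=[1715,3430]
  i=9: D_i=min(50*3^9,3430)=3430, bounds=[1715,3430]

Answer: [25,50] [75,150] [225,450] [675,1350] [1715,3430] [1715,3430] [1715,3430] [1715,3430] [1715,3430] [1715,3430]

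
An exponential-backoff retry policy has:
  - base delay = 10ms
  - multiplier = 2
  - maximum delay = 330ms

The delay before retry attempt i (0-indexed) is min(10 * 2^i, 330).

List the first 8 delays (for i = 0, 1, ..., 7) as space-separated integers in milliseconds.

Computing each delay:
  i=0: min(10*2^0, 330) = 10
  i=1: min(10*2^1, 330) = 20
  i=2: min(10*2^2, 330) = 40
  i=3: min(10*2^3, 330) = 80
  i=4: min(10*2^4, 330) = 160
  i=5: min(10*2^5, 330) = 320
  i=6: min(10*2^6, 330) = 330
  i=7: min(10*2^7, 330) = 330

Answer: 10 20 40 80 160 320 330 330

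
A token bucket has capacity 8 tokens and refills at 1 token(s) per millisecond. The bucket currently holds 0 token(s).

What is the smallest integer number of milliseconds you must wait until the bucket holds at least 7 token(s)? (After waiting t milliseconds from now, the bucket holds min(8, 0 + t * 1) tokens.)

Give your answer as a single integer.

Need 0 + t * 1 >= 7, so t >= 7/1.
Smallest integer t = ceil(7/1) = 7.

Answer: 7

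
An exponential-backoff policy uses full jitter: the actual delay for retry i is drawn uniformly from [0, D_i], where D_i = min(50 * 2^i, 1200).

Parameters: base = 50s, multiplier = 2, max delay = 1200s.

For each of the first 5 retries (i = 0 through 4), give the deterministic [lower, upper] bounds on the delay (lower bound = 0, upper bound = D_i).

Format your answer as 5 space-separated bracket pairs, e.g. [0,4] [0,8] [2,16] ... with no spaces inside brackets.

Computing bounds per retry:
  i=0: D_i=min(50*2^0,1200)=50, bounds=[0,50]
  i=1: D_i=min(50*2^1,1200)=100, bounds=[0,100]
  i=2: D_i=min(50*2^2,1200)=200, bounds=[0,200]
  i=3: D_i=min(50*2^3,1200)=400, bounds=[0,400]
  i=4: D_i=min(50*2^4,1200)=800, bounds=[0,800]

Answer: [0,50] [0,100] [0,200] [0,400] [0,800]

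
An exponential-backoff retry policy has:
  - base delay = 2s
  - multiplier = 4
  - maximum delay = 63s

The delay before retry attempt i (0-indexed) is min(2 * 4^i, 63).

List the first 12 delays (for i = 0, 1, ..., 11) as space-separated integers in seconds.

Computing each delay:
  i=0: min(2*4^0, 63) = 2
  i=1: min(2*4^1, 63) = 8
  i=2: min(2*4^2, 63) = 32
  i=3: min(2*4^3, 63) = 63
  i=4: min(2*4^4, 63) = 63
  i=5: min(2*4^5, 63) = 63
  i=6: min(2*4^6, 63) = 63
  i=7: min(2*4^7, 63) = 63
  i=8: min(2*4^8, 63) = 63
  i=9: min(2*4^9, 63) = 63
  i=10: min(2*4^10, 63) = 63
  i=11: min(2*4^11, 63) = 63

Answer: 2 8 32 63 63 63 63 63 63 63 63 63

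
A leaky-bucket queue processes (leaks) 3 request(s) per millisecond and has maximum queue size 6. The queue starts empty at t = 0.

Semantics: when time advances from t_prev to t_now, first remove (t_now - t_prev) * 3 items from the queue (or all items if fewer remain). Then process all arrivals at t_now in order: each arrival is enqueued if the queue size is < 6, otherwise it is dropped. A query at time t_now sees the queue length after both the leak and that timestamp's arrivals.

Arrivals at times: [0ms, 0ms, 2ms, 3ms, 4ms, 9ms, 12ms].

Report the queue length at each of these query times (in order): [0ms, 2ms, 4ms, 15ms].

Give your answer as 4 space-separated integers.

Answer: 2 1 1 0

Derivation:
Queue lengths at query times:
  query t=0ms: backlog = 2
  query t=2ms: backlog = 1
  query t=4ms: backlog = 1
  query t=15ms: backlog = 0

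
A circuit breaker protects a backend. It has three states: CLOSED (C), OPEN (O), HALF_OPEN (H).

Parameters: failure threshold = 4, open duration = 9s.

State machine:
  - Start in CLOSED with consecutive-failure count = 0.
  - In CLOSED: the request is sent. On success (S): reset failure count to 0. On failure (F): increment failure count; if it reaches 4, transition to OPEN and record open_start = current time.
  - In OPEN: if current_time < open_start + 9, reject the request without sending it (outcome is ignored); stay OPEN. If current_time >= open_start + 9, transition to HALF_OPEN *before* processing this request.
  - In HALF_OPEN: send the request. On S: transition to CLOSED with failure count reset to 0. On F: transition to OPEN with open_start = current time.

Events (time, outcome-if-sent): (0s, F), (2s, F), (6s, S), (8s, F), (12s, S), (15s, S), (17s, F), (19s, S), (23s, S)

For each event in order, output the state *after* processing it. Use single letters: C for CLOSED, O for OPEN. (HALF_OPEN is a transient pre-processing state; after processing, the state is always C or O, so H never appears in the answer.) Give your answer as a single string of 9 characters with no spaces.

Answer: CCCCCCCCC

Derivation:
State after each event:
  event#1 t=0s outcome=F: state=CLOSED
  event#2 t=2s outcome=F: state=CLOSED
  event#3 t=6s outcome=S: state=CLOSED
  event#4 t=8s outcome=F: state=CLOSED
  event#5 t=12s outcome=S: state=CLOSED
  event#6 t=15s outcome=S: state=CLOSED
  event#7 t=17s outcome=F: state=CLOSED
  event#8 t=19s outcome=S: state=CLOSED
  event#9 t=23s outcome=S: state=CLOSED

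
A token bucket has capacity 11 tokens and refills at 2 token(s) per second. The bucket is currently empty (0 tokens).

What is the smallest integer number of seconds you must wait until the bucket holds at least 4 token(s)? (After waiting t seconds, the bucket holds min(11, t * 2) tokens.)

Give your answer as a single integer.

Need t * 2 >= 4, so t >= 4/2.
Smallest integer t = ceil(4/2) = 2.

Answer: 2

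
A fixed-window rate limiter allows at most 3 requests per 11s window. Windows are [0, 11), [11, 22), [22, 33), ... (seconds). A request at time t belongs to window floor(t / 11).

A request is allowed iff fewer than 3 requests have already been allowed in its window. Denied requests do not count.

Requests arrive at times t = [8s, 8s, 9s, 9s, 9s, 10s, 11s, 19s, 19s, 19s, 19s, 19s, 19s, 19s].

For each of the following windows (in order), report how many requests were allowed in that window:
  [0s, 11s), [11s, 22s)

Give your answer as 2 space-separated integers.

Processing requests:
  req#1 t=8s (window 0): ALLOW
  req#2 t=8s (window 0): ALLOW
  req#3 t=9s (window 0): ALLOW
  req#4 t=9s (window 0): DENY
  req#5 t=9s (window 0): DENY
  req#6 t=10s (window 0): DENY
  req#7 t=11s (window 1): ALLOW
  req#8 t=19s (window 1): ALLOW
  req#9 t=19s (window 1): ALLOW
  req#10 t=19s (window 1): DENY
  req#11 t=19s (window 1): DENY
  req#12 t=19s (window 1): DENY
  req#13 t=19s (window 1): DENY
  req#14 t=19s (window 1): DENY

Allowed counts by window: 3 3

Answer: 3 3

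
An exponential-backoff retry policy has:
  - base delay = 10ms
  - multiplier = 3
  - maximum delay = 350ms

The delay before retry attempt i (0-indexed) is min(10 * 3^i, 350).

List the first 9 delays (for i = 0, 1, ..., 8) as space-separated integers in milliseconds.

Computing each delay:
  i=0: min(10*3^0, 350) = 10
  i=1: min(10*3^1, 350) = 30
  i=2: min(10*3^2, 350) = 90
  i=3: min(10*3^3, 350) = 270
  i=4: min(10*3^4, 350) = 350
  i=5: min(10*3^5, 350) = 350
  i=6: min(10*3^6, 350) = 350
  i=7: min(10*3^7, 350) = 350
  i=8: min(10*3^8, 350) = 350

Answer: 10 30 90 270 350 350 350 350 350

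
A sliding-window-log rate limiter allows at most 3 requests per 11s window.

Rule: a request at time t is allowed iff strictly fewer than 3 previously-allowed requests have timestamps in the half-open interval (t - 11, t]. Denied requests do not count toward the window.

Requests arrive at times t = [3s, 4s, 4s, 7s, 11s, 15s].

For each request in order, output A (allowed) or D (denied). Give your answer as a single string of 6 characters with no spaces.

Tracking allowed requests in the window:
  req#1 t=3s: ALLOW
  req#2 t=4s: ALLOW
  req#3 t=4s: ALLOW
  req#4 t=7s: DENY
  req#5 t=11s: DENY
  req#6 t=15s: ALLOW

Answer: AAADDA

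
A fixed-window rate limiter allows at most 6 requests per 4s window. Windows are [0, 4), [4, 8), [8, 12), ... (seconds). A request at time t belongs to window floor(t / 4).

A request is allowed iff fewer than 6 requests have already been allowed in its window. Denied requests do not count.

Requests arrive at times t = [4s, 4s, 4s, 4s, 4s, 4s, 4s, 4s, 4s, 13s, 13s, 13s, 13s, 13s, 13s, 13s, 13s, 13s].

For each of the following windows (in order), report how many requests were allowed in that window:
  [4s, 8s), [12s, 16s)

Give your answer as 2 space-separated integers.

Processing requests:
  req#1 t=4s (window 1): ALLOW
  req#2 t=4s (window 1): ALLOW
  req#3 t=4s (window 1): ALLOW
  req#4 t=4s (window 1): ALLOW
  req#5 t=4s (window 1): ALLOW
  req#6 t=4s (window 1): ALLOW
  req#7 t=4s (window 1): DENY
  req#8 t=4s (window 1): DENY
  req#9 t=4s (window 1): DENY
  req#10 t=13s (window 3): ALLOW
  req#11 t=13s (window 3): ALLOW
  req#12 t=13s (window 3): ALLOW
  req#13 t=13s (window 3): ALLOW
  req#14 t=13s (window 3): ALLOW
  req#15 t=13s (window 3): ALLOW
  req#16 t=13s (window 3): DENY
  req#17 t=13s (window 3): DENY
  req#18 t=13s (window 3): DENY

Allowed counts by window: 6 6

Answer: 6 6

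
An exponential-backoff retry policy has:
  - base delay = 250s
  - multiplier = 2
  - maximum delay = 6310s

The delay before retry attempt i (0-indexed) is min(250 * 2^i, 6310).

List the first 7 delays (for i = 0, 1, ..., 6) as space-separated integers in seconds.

Computing each delay:
  i=0: min(250*2^0, 6310) = 250
  i=1: min(250*2^1, 6310) = 500
  i=2: min(250*2^2, 6310) = 1000
  i=3: min(250*2^3, 6310) = 2000
  i=4: min(250*2^4, 6310) = 4000
  i=5: min(250*2^5, 6310) = 6310
  i=6: min(250*2^6, 6310) = 6310

Answer: 250 500 1000 2000 4000 6310 6310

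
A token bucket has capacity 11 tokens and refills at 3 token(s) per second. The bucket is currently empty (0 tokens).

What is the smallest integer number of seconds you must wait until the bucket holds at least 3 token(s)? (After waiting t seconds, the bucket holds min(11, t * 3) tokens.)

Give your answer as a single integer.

Answer: 1

Derivation:
Need t * 3 >= 3, so t >= 3/3.
Smallest integer t = ceil(3/3) = 1.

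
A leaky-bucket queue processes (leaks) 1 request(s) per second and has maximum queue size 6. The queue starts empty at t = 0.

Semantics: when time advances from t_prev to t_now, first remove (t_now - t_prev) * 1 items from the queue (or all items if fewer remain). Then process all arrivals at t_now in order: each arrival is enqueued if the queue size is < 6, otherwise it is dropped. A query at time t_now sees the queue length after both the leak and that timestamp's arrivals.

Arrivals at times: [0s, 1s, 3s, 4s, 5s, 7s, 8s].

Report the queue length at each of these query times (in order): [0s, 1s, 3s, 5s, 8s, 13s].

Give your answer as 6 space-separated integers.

Answer: 1 1 1 1 1 0

Derivation:
Queue lengths at query times:
  query t=0s: backlog = 1
  query t=1s: backlog = 1
  query t=3s: backlog = 1
  query t=5s: backlog = 1
  query t=8s: backlog = 1
  query t=13s: backlog = 0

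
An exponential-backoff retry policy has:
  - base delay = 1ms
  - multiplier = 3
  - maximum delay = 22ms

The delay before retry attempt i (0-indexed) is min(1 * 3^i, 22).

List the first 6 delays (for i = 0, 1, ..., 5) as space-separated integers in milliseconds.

Answer: 1 3 9 22 22 22

Derivation:
Computing each delay:
  i=0: min(1*3^0, 22) = 1
  i=1: min(1*3^1, 22) = 3
  i=2: min(1*3^2, 22) = 9
  i=3: min(1*3^3, 22) = 22
  i=4: min(1*3^4, 22) = 22
  i=5: min(1*3^5, 22) = 22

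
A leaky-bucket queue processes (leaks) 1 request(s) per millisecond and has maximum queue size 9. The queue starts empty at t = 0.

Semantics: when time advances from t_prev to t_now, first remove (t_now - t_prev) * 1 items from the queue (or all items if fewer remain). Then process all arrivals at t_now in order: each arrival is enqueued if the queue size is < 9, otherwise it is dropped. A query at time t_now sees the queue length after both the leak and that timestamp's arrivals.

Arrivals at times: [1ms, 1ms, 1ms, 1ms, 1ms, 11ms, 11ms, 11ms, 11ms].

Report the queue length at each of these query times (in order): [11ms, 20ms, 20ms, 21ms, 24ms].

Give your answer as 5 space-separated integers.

Answer: 4 0 0 0 0

Derivation:
Queue lengths at query times:
  query t=11ms: backlog = 4
  query t=20ms: backlog = 0
  query t=20ms: backlog = 0
  query t=21ms: backlog = 0
  query t=24ms: backlog = 0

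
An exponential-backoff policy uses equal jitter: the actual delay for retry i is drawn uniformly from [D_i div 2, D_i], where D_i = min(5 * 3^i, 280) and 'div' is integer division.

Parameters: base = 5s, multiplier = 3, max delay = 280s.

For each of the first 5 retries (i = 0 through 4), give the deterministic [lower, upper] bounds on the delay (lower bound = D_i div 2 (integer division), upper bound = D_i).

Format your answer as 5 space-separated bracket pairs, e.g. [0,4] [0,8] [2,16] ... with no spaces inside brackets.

Computing bounds per retry:
  i=0: D_i=min(5*3^0,280)=5, bounds=[2,5]
  i=1: D_i=min(5*3^1,280)=15, bounds=[7,15]
  i=2: D_i=min(5*3^2,280)=45, bounds=[22,45]
  i=3: D_i=min(5*3^3,280)=135, bounds=[67,135]
  i=4: D_i=min(5*3^4,280)=280, bounds=[140,280]

Answer: [2,5] [7,15] [22,45] [67,135] [140,280]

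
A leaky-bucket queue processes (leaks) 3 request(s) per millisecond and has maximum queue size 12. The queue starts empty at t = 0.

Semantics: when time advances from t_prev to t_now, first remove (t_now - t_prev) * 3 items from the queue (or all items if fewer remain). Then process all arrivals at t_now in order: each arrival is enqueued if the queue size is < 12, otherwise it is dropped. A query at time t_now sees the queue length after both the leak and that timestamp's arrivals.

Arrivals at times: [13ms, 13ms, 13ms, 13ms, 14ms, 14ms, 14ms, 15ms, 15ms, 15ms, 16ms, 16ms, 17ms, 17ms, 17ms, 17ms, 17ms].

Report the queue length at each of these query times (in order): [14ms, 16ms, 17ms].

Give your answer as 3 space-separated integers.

Answer: 4 3 5

Derivation:
Queue lengths at query times:
  query t=14ms: backlog = 4
  query t=16ms: backlog = 3
  query t=17ms: backlog = 5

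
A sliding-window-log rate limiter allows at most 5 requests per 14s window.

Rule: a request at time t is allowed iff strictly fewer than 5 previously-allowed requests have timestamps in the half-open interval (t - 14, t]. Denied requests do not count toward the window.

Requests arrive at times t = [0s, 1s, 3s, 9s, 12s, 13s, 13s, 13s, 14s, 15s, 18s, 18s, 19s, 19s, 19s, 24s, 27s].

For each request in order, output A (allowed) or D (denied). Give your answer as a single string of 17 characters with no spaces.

Answer: AAAAADDDAAADDDDAA

Derivation:
Tracking allowed requests in the window:
  req#1 t=0s: ALLOW
  req#2 t=1s: ALLOW
  req#3 t=3s: ALLOW
  req#4 t=9s: ALLOW
  req#5 t=12s: ALLOW
  req#6 t=13s: DENY
  req#7 t=13s: DENY
  req#8 t=13s: DENY
  req#9 t=14s: ALLOW
  req#10 t=15s: ALLOW
  req#11 t=18s: ALLOW
  req#12 t=18s: DENY
  req#13 t=19s: DENY
  req#14 t=19s: DENY
  req#15 t=19s: DENY
  req#16 t=24s: ALLOW
  req#17 t=27s: ALLOW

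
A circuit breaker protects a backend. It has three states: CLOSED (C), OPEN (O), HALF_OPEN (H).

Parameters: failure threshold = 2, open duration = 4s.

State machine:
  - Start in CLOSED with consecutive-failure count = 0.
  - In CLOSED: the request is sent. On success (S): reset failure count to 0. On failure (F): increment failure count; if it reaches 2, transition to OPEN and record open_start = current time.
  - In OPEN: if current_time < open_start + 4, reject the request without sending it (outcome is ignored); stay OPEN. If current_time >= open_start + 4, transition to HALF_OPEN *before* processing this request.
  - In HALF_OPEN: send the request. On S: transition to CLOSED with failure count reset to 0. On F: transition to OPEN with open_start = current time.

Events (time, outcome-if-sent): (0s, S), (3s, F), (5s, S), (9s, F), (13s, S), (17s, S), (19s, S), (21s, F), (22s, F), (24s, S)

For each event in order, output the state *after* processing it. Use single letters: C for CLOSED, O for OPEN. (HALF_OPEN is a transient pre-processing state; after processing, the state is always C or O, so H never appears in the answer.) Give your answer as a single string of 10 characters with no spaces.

Answer: CCCCCCCCOO

Derivation:
State after each event:
  event#1 t=0s outcome=S: state=CLOSED
  event#2 t=3s outcome=F: state=CLOSED
  event#3 t=5s outcome=S: state=CLOSED
  event#4 t=9s outcome=F: state=CLOSED
  event#5 t=13s outcome=S: state=CLOSED
  event#6 t=17s outcome=S: state=CLOSED
  event#7 t=19s outcome=S: state=CLOSED
  event#8 t=21s outcome=F: state=CLOSED
  event#9 t=22s outcome=F: state=OPEN
  event#10 t=24s outcome=S: state=OPEN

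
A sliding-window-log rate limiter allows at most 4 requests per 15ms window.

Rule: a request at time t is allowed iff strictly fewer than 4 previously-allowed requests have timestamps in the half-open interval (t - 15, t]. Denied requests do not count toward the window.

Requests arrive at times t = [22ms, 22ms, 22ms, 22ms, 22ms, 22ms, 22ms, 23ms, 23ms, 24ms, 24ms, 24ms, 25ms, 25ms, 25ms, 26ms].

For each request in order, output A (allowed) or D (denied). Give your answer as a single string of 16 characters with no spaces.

Answer: AAAADDDDDDDDDDDD

Derivation:
Tracking allowed requests in the window:
  req#1 t=22ms: ALLOW
  req#2 t=22ms: ALLOW
  req#3 t=22ms: ALLOW
  req#4 t=22ms: ALLOW
  req#5 t=22ms: DENY
  req#6 t=22ms: DENY
  req#7 t=22ms: DENY
  req#8 t=23ms: DENY
  req#9 t=23ms: DENY
  req#10 t=24ms: DENY
  req#11 t=24ms: DENY
  req#12 t=24ms: DENY
  req#13 t=25ms: DENY
  req#14 t=25ms: DENY
  req#15 t=25ms: DENY
  req#16 t=26ms: DENY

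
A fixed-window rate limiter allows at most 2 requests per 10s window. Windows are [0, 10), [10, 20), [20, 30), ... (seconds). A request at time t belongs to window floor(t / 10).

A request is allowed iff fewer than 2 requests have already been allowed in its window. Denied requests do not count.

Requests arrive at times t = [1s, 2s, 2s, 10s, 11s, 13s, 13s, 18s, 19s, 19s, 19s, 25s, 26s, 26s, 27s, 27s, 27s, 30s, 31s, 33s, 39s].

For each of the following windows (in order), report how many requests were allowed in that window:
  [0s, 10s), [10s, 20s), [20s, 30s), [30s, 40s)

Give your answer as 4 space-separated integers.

Processing requests:
  req#1 t=1s (window 0): ALLOW
  req#2 t=2s (window 0): ALLOW
  req#3 t=2s (window 0): DENY
  req#4 t=10s (window 1): ALLOW
  req#5 t=11s (window 1): ALLOW
  req#6 t=13s (window 1): DENY
  req#7 t=13s (window 1): DENY
  req#8 t=18s (window 1): DENY
  req#9 t=19s (window 1): DENY
  req#10 t=19s (window 1): DENY
  req#11 t=19s (window 1): DENY
  req#12 t=25s (window 2): ALLOW
  req#13 t=26s (window 2): ALLOW
  req#14 t=26s (window 2): DENY
  req#15 t=27s (window 2): DENY
  req#16 t=27s (window 2): DENY
  req#17 t=27s (window 2): DENY
  req#18 t=30s (window 3): ALLOW
  req#19 t=31s (window 3): ALLOW
  req#20 t=33s (window 3): DENY
  req#21 t=39s (window 3): DENY

Allowed counts by window: 2 2 2 2

Answer: 2 2 2 2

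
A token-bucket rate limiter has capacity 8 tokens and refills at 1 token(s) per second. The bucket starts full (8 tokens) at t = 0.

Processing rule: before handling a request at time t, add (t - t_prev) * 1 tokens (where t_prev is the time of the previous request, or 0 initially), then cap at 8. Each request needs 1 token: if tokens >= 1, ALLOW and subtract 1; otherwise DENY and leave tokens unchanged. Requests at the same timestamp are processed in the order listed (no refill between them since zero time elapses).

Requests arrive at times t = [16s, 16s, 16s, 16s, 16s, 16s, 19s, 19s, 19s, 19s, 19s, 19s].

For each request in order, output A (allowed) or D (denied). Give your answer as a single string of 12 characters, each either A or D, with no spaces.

Answer: AAAAAAAAAAAD

Derivation:
Simulating step by step:
  req#1 t=16s: ALLOW
  req#2 t=16s: ALLOW
  req#3 t=16s: ALLOW
  req#4 t=16s: ALLOW
  req#5 t=16s: ALLOW
  req#6 t=16s: ALLOW
  req#7 t=19s: ALLOW
  req#8 t=19s: ALLOW
  req#9 t=19s: ALLOW
  req#10 t=19s: ALLOW
  req#11 t=19s: ALLOW
  req#12 t=19s: DENY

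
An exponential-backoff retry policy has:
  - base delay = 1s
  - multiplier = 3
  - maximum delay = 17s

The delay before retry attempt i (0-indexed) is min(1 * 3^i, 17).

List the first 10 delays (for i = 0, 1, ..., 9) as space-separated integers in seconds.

Answer: 1 3 9 17 17 17 17 17 17 17

Derivation:
Computing each delay:
  i=0: min(1*3^0, 17) = 1
  i=1: min(1*3^1, 17) = 3
  i=2: min(1*3^2, 17) = 9
  i=3: min(1*3^3, 17) = 17
  i=4: min(1*3^4, 17) = 17
  i=5: min(1*3^5, 17) = 17
  i=6: min(1*3^6, 17) = 17
  i=7: min(1*3^7, 17) = 17
  i=8: min(1*3^8, 17) = 17
  i=9: min(1*3^9, 17) = 17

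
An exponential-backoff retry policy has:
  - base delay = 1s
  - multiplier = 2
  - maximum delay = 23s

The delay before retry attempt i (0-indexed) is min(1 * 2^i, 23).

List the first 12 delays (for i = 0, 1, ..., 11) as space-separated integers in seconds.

Answer: 1 2 4 8 16 23 23 23 23 23 23 23

Derivation:
Computing each delay:
  i=0: min(1*2^0, 23) = 1
  i=1: min(1*2^1, 23) = 2
  i=2: min(1*2^2, 23) = 4
  i=3: min(1*2^3, 23) = 8
  i=4: min(1*2^4, 23) = 16
  i=5: min(1*2^5, 23) = 23
  i=6: min(1*2^6, 23) = 23
  i=7: min(1*2^7, 23) = 23
  i=8: min(1*2^8, 23) = 23
  i=9: min(1*2^9, 23) = 23
  i=10: min(1*2^10, 23) = 23
  i=11: min(1*2^11, 23) = 23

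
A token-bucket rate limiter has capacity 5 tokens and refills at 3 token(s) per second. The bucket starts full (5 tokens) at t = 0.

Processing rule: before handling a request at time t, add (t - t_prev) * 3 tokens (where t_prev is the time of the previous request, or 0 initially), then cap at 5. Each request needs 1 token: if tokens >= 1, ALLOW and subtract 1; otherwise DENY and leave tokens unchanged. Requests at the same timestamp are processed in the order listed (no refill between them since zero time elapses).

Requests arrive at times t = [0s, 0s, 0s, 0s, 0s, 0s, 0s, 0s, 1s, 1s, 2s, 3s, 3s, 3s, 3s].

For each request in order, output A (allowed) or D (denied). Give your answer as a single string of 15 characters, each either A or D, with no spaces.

Simulating step by step:
  req#1 t=0s: ALLOW
  req#2 t=0s: ALLOW
  req#3 t=0s: ALLOW
  req#4 t=0s: ALLOW
  req#5 t=0s: ALLOW
  req#6 t=0s: DENY
  req#7 t=0s: DENY
  req#8 t=0s: DENY
  req#9 t=1s: ALLOW
  req#10 t=1s: ALLOW
  req#11 t=2s: ALLOW
  req#12 t=3s: ALLOW
  req#13 t=3s: ALLOW
  req#14 t=3s: ALLOW
  req#15 t=3s: ALLOW

Answer: AAAAADDDAAAAAAA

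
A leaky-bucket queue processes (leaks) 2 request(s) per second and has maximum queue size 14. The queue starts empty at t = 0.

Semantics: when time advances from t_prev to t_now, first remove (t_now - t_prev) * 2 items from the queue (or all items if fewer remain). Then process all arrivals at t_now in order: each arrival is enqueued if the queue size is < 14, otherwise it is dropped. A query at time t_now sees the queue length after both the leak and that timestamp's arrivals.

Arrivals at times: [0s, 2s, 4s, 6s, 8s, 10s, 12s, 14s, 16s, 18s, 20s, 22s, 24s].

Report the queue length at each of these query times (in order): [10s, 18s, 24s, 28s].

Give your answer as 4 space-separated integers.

Queue lengths at query times:
  query t=10s: backlog = 1
  query t=18s: backlog = 1
  query t=24s: backlog = 1
  query t=28s: backlog = 0

Answer: 1 1 1 0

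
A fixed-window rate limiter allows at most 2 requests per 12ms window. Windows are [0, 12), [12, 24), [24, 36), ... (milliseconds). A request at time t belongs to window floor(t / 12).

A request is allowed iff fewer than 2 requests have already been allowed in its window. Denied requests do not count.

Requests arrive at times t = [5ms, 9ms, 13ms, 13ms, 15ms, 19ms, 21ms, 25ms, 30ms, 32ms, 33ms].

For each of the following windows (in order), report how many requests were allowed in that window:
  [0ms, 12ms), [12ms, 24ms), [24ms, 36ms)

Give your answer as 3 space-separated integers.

Answer: 2 2 2

Derivation:
Processing requests:
  req#1 t=5ms (window 0): ALLOW
  req#2 t=9ms (window 0): ALLOW
  req#3 t=13ms (window 1): ALLOW
  req#4 t=13ms (window 1): ALLOW
  req#5 t=15ms (window 1): DENY
  req#6 t=19ms (window 1): DENY
  req#7 t=21ms (window 1): DENY
  req#8 t=25ms (window 2): ALLOW
  req#9 t=30ms (window 2): ALLOW
  req#10 t=32ms (window 2): DENY
  req#11 t=33ms (window 2): DENY

Allowed counts by window: 2 2 2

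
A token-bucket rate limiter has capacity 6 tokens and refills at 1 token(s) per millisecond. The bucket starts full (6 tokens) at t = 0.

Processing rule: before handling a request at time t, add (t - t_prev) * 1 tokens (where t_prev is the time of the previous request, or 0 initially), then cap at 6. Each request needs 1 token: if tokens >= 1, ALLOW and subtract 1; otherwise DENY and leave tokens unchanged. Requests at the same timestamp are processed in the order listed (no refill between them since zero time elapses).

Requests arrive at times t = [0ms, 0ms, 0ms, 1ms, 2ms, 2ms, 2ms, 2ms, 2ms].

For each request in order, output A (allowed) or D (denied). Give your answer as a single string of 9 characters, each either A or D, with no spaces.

Simulating step by step:
  req#1 t=0ms: ALLOW
  req#2 t=0ms: ALLOW
  req#3 t=0ms: ALLOW
  req#4 t=1ms: ALLOW
  req#5 t=2ms: ALLOW
  req#6 t=2ms: ALLOW
  req#7 t=2ms: ALLOW
  req#8 t=2ms: ALLOW
  req#9 t=2ms: DENY

Answer: AAAAAAAAD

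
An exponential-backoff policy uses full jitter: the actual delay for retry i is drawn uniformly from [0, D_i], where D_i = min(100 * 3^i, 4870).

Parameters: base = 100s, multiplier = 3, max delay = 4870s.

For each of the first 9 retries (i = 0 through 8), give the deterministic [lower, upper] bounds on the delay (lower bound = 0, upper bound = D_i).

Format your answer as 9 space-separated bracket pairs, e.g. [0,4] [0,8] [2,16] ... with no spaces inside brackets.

Computing bounds per retry:
  i=0: D_i=min(100*3^0,4870)=100, bounds=[0,100]
  i=1: D_i=min(100*3^1,4870)=300, bounds=[0,300]
  i=2: D_i=min(100*3^2,4870)=900, bounds=[0,900]
  i=3: D_i=min(100*3^3,4870)=2700, bounds=[0,2700]
  i=4: D_i=min(100*3^4,4870)=4870, bounds=[0,4870]
  i=5: D_i=min(100*3^5,4870)=4870, bounds=[0,4870]
  i=6: D_i=min(100*3^6,4870)=4870, bounds=[0,4870]
  i=7: D_i=min(100*3^7,4870)=4870, bounds=[0,4870]
  i=8: D_i=min(100*3^8,4870)=4870, bounds=[0,4870]

Answer: [0,100] [0,300] [0,900] [0,2700] [0,4870] [0,4870] [0,4870] [0,4870] [0,4870]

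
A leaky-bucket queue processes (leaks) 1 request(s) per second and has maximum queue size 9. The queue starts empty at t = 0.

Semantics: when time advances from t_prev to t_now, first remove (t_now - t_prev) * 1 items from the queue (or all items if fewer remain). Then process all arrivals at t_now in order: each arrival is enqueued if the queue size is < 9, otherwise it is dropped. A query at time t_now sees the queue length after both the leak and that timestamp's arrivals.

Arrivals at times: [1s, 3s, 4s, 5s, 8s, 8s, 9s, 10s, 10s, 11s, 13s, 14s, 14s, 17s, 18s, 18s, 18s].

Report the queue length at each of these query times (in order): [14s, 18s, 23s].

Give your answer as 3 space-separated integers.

Answer: 3 3 0

Derivation:
Queue lengths at query times:
  query t=14s: backlog = 3
  query t=18s: backlog = 3
  query t=23s: backlog = 0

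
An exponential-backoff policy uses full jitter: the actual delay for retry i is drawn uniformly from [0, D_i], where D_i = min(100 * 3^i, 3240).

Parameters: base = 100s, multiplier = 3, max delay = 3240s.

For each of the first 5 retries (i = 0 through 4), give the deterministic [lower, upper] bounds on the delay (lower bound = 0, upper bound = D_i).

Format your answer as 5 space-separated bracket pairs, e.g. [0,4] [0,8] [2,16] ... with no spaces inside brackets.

Computing bounds per retry:
  i=0: D_i=min(100*3^0,3240)=100, bounds=[0,100]
  i=1: D_i=min(100*3^1,3240)=300, bounds=[0,300]
  i=2: D_i=min(100*3^2,3240)=900, bounds=[0,900]
  i=3: D_i=min(100*3^3,3240)=2700, bounds=[0,2700]
  i=4: D_i=min(100*3^4,3240)=3240, bounds=[0,3240]

Answer: [0,100] [0,300] [0,900] [0,2700] [0,3240]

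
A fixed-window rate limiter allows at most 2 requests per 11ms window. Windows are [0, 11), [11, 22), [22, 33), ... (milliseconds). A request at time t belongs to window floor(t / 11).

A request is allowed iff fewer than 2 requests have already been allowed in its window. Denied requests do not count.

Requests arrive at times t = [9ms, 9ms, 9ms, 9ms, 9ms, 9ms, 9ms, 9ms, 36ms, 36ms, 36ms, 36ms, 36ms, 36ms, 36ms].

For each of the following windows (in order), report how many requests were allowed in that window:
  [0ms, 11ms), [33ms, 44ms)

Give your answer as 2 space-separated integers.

Answer: 2 2

Derivation:
Processing requests:
  req#1 t=9ms (window 0): ALLOW
  req#2 t=9ms (window 0): ALLOW
  req#3 t=9ms (window 0): DENY
  req#4 t=9ms (window 0): DENY
  req#5 t=9ms (window 0): DENY
  req#6 t=9ms (window 0): DENY
  req#7 t=9ms (window 0): DENY
  req#8 t=9ms (window 0): DENY
  req#9 t=36ms (window 3): ALLOW
  req#10 t=36ms (window 3): ALLOW
  req#11 t=36ms (window 3): DENY
  req#12 t=36ms (window 3): DENY
  req#13 t=36ms (window 3): DENY
  req#14 t=36ms (window 3): DENY
  req#15 t=36ms (window 3): DENY

Allowed counts by window: 2 2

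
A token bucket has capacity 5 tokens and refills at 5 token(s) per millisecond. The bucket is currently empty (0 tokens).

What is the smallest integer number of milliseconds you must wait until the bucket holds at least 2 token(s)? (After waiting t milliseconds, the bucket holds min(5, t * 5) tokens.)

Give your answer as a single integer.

Need t * 5 >= 2, so t >= 2/5.
Smallest integer t = ceil(2/5) = 1.

Answer: 1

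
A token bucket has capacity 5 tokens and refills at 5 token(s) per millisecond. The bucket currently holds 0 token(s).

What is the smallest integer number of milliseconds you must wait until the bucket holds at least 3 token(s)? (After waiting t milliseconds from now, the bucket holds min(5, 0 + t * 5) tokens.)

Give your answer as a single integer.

Need 0 + t * 5 >= 3, so t >= 3/5.
Smallest integer t = ceil(3/5) = 1.

Answer: 1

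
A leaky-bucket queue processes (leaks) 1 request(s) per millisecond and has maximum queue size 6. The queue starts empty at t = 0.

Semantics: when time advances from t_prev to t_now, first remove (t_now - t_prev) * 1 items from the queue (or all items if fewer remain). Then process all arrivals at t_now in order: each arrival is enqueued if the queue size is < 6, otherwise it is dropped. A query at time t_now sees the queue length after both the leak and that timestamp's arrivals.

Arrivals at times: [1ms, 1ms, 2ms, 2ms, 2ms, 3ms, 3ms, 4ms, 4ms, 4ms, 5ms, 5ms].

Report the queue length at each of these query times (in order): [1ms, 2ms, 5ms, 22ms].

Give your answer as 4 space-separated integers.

Queue lengths at query times:
  query t=1ms: backlog = 2
  query t=2ms: backlog = 4
  query t=5ms: backlog = 6
  query t=22ms: backlog = 0

Answer: 2 4 6 0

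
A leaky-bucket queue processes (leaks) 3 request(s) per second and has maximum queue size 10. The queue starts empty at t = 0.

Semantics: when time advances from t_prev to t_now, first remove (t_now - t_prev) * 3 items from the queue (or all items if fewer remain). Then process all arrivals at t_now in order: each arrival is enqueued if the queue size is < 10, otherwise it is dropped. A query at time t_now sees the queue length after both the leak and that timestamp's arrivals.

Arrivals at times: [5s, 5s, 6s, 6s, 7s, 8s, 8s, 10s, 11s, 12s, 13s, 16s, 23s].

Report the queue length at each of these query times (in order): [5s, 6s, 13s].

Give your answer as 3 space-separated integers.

Answer: 2 2 1

Derivation:
Queue lengths at query times:
  query t=5s: backlog = 2
  query t=6s: backlog = 2
  query t=13s: backlog = 1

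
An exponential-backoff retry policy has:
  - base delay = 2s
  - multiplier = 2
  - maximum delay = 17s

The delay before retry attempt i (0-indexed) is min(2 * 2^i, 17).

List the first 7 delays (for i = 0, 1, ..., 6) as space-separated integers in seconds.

Answer: 2 4 8 16 17 17 17

Derivation:
Computing each delay:
  i=0: min(2*2^0, 17) = 2
  i=1: min(2*2^1, 17) = 4
  i=2: min(2*2^2, 17) = 8
  i=3: min(2*2^3, 17) = 16
  i=4: min(2*2^4, 17) = 17
  i=5: min(2*2^5, 17) = 17
  i=6: min(2*2^6, 17) = 17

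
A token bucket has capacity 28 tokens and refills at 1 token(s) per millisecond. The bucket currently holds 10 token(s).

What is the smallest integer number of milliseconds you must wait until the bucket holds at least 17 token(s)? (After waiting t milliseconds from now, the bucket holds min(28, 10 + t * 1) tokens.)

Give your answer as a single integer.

Answer: 7

Derivation:
Need 10 + t * 1 >= 17, so t >= 7/1.
Smallest integer t = ceil(7/1) = 7.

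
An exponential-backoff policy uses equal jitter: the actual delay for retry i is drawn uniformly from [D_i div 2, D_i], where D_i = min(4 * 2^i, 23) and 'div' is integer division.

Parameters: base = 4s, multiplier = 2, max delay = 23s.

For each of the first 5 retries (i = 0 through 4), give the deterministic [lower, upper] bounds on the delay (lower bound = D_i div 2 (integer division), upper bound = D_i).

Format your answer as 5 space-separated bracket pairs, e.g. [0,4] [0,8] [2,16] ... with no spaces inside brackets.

Answer: [2,4] [4,8] [8,16] [11,23] [11,23]

Derivation:
Computing bounds per retry:
  i=0: D_i=min(4*2^0,23)=4, bounds=[2,4]
  i=1: D_i=min(4*2^1,23)=8, bounds=[4,8]
  i=2: D_i=min(4*2^2,23)=16, bounds=[8,16]
  i=3: D_i=min(4*2^3,23)=23, bounds=[11,23]
  i=4: D_i=min(4*2^4,23)=23, bounds=[11,23]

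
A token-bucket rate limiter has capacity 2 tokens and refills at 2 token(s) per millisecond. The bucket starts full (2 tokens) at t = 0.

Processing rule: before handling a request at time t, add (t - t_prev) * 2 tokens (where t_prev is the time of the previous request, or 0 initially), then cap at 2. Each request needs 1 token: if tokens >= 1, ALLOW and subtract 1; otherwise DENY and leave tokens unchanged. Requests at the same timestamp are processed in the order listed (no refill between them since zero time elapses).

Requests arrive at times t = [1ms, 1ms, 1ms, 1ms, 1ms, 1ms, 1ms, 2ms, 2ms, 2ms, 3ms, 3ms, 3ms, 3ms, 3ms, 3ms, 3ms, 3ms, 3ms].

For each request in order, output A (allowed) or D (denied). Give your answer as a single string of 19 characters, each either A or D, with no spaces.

Answer: AADDDDDAADAADDDDDDD

Derivation:
Simulating step by step:
  req#1 t=1ms: ALLOW
  req#2 t=1ms: ALLOW
  req#3 t=1ms: DENY
  req#4 t=1ms: DENY
  req#5 t=1ms: DENY
  req#6 t=1ms: DENY
  req#7 t=1ms: DENY
  req#8 t=2ms: ALLOW
  req#9 t=2ms: ALLOW
  req#10 t=2ms: DENY
  req#11 t=3ms: ALLOW
  req#12 t=3ms: ALLOW
  req#13 t=3ms: DENY
  req#14 t=3ms: DENY
  req#15 t=3ms: DENY
  req#16 t=3ms: DENY
  req#17 t=3ms: DENY
  req#18 t=3ms: DENY
  req#19 t=3ms: DENY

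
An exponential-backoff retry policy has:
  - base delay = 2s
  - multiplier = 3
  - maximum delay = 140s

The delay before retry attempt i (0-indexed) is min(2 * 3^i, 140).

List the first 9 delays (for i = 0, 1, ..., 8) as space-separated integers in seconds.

Answer: 2 6 18 54 140 140 140 140 140

Derivation:
Computing each delay:
  i=0: min(2*3^0, 140) = 2
  i=1: min(2*3^1, 140) = 6
  i=2: min(2*3^2, 140) = 18
  i=3: min(2*3^3, 140) = 54
  i=4: min(2*3^4, 140) = 140
  i=5: min(2*3^5, 140) = 140
  i=6: min(2*3^6, 140) = 140
  i=7: min(2*3^7, 140) = 140
  i=8: min(2*3^8, 140) = 140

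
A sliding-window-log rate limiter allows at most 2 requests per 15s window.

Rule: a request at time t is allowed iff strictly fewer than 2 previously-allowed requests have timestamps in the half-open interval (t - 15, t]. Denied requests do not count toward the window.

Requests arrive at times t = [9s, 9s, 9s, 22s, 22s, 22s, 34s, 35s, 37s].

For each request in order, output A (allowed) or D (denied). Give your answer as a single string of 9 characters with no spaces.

Tracking allowed requests in the window:
  req#1 t=9s: ALLOW
  req#2 t=9s: ALLOW
  req#3 t=9s: DENY
  req#4 t=22s: DENY
  req#5 t=22s: DENY
  req#6 t=22s: DENY
  req#7 t=34s: ALLOW
  req#8 t=35s: ALLOW
  req#9 t=37s: DENY

Answer: AADDDDAAD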